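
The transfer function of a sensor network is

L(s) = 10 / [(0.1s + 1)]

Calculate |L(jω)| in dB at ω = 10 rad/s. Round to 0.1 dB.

17.0 dB

At ω = 10 rad/s:
pole (1 + j10·0.1) = 1 + j1 → |·| ≈ 1.4142, ∠ ≈ 45.00°
|L| = 10 · 1 / (1.4142) ≈ 7.0711
Gain = 20 log₁₀(7.0711) ≈ 16.99 dB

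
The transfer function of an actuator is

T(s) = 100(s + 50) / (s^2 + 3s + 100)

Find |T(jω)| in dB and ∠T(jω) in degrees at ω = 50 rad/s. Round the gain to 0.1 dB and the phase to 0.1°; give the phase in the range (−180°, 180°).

At s = jω = j50:
zero (s+50): 50 + j50 → |·| = √(50²+50²) = √5000 ≈ 70.711, ∠ = arctan(50/50) ≈ 45.00°
quadratic: (j50)² + 3·j50 + 100 = -2400 + j150 → |·| ≈ 2404.7, ∠ ≈ 176.42°
|T| = 100 · 70.711 / 2404.7 ≈ 2.9405
Gain = 20 log₁₀(2.9405) ≈ 9.37 dB
∠T = 45.00° − 176.42° = -131.42°

9.4 dB, -131.4°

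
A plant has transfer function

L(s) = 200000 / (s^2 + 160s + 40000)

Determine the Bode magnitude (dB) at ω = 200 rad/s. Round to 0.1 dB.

At s = jω = j200:
quadratic: (j200)² + 160·j200 + 40000 = 0 + j32000 → |·| ≈ 32000, ∠ ≈ 90.00°
|L| = 200000 / 32000 ≈ 6.25
Gain = 20 log₁₀(6.25) ≈ 15.92 dB

15.9 dB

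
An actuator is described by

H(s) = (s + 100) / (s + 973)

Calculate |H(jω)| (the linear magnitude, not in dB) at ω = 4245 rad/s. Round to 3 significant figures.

At s = jω = j4245:
zero (s+100): 100 + j4245 → |·| = √(100²+4245²) = √18030025 ≈ 4246.2, ∠ = arctan(4245/100) ≈ 88.65°
pole (s+973): 973 + j4245 → |·| = √(973²+4245²) = √18966754 ≈ 4355.1, ∠ = arctan(4245/973) ≈ 77.09°
|H| = 1 · 4246.2 / 4355.1 ≈ 0.97499

0.975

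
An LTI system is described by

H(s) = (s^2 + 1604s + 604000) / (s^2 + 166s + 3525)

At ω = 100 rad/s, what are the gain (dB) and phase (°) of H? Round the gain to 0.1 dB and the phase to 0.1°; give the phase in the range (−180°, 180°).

Substitute s = j100:
Numerator: (j100)^2 + 1604(j100) + 604000 = 594000 + j160400
Denominator: (j100)^2 + 166(j100) + 3525 = -6475 + j16600
|N| = √(594000² + 160400²) ≈ 6.1528e+05, ∠N ≈ 15.11°
|D| = √(6475² + 16600²) ≈ 17818, ∠D ≈ 111.31°
|H| = 6.1528e+05 / 17818 ≈ 34.531
Gain = 20 log₁₀(34.531) ≈ 30.76 dB
∠H = 15.11° − 111.31° = -96.20°

30.8 dB, -96.2°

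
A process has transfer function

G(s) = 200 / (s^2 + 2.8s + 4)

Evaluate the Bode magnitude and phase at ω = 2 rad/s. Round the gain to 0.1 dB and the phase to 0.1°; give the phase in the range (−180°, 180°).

At s = jω = j2:
quadratic: (j2)² + 2.8·j2 + 4 = 0 + j5.6 → |·| ≈ 5.6, ∠ ≈ 90.00°
|G| = 200 / 5.6 ≈ 35.714
Gain = 20 log₁₀(35.714) ≈ 31.06 dB
∠G = 0.00° − 90.00° = -90.00°

31.1 dB, -90.0°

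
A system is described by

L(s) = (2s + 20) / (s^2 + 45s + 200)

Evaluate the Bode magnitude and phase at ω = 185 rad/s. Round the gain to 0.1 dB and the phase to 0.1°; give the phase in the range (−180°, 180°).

Substitute s = j185:
Numerator: 2(j185) + 20 = 20 + j370
Denominator: (j185)^2 + 45(j185) + 200 = -34025 + j8325
|N| = √(20² + 370²) ≈ 370.54, ∠N ≈ 86.91°
|D| = √(34025² + 8325²) ≈ 35029, ∠D ≈ 166.25°
|L| = 370.54 / 35029 ≈ 0.010578
Gain = 20 log₁₀(0.010578) ≈ -39.51 dB
∠L = 86.91° − 166.25° = -79.34°

-39.5 dB, -79.3°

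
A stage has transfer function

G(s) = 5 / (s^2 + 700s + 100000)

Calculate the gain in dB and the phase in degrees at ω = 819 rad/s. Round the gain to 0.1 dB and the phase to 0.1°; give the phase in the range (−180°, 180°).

-104.2 dB, -134.9°

Substitute s = j819:
Numerator: 5 = 5 + j0
Denominator: (j819)^2 + 700(j819) + 100000 = -570761 + j573300
|N| = √(5² + 0²) ≈ 5, ∠N ≈ 0.00°
|D| = √(570761² + 573300²) ≈ 8.0898e+05, ∠D ≈ 134.87°
|G| = 5 / 8.0898e+05 ≈ 6.1806e-06
Gain = 20 log₁₀(6.1806e-06) ≈ -104.18 dB
∠G = 0.00° − 134.87° = -134.87°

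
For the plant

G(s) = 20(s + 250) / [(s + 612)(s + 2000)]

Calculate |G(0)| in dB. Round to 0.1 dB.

-47.8 dB

G(0) = 20·250 / (612·2000) ≈ 0.004085
20 log₁₀(0.004085) ≈ -47.78 dB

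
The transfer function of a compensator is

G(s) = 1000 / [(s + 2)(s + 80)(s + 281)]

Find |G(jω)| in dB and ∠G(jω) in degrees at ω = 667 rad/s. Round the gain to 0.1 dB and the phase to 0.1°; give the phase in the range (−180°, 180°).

At s = jω = j667:
pole (s+2): 2 + j667 → |·| = √(2²+667²) = √444893 ≈ 667, ∠ = arctan(667/2) ≈ 89.83°
pole (s+80): 80 + j667 → |·| = √(80²+667²) = √451289 ≈ 671.78, ∠ = arctan(667/80) ≈ 83.16°
pole (s+281): 281 + j667 → |·| = √(281²+667²) = √523850 ≈ 723.77, ∠ = arctan(667/281) ≈ 67.15°
|G| = 1000 / 3.243e+08 ≈ 3.0836e-06
Gain = 20 log₁₀(3.0836e-06) ≈ -110.22 dB
∠G = 0.00° − 240.14° = -240.14° ≡ 119.86° (principal value)

-110.2 dB, 119.9°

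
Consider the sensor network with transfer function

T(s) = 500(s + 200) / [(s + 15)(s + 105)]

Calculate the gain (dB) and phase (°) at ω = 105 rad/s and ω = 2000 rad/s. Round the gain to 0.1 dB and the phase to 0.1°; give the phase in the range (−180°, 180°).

At s = jω = j105:
zero (s+200): 200 + j105 → |·| = √(200²+105²) = √51025 ≈ 225.89, ∠ = arctan(105/200) ≈ 27.70°
pole (s+15): 15 + j105 → |·| = √(15²+105²) = √11250 ≈ 106.07, ∠ = arctan(105/15) ≈ 81.87°
pole (s+105): 105 + j105 → |·| = √(105²+105²) = √22050 ≈ 148.49, ∠ = arctan(105/105) ≈ 45.00°
|T| = 500 · 225.89 / 15750 ≈ 7.1711
Gain = 20 log₁₀(7.1711) ≈ 17.11 dB
∠T = 27.70° − 126.87° = -99.17°

At s = jω = j2000:
zero (s+200): 200 + j2000 → |·| = √(200²+2000²) = √4040000 ≈ 2010, ∠ = arctan(2000/200) ≈ 84.29°
pole (s+15): 15 + j2000 → |·| = √(15²+2000²) = √4000225 ≈ 2000.1, ∠ = arctan(2000/15) ≈ 89.57°
pole (s+105): 105 + j2000 → |·| = √(105²+2000²) = √4011025 ≈ 2002.8, ∠ = arctan(2000/105) ≈ 86.99°
|T| = 500 · 2010 / 4.0058e+06 ≈ 0.25089
Gain = 20 log₁₀(0.25089) ≈ -12.01 dB
∠T = 84.29° − 176.56° = -92.27°

ω = 105: 17.1 dB, -99.2°; ω = 2000: -12.0 dB, -92.3°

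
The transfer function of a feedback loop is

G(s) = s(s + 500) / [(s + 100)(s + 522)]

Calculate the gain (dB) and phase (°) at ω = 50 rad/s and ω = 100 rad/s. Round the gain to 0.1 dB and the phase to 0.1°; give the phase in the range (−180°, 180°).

ω = 50: -7.4 dB, 63.7°; ω = 100: -3.4 dB, 45.5°

At s = jω = j50:
zero (s+500): 500 + j50 → |·| = √(500²+50²) = √252500 ≈ 502.49, ∠ = arctan(50/500) ≈ 5.71°
zero at origin: s = j50 → |·| = 50, ∠ = 90.00°
pole (s+100): 100 + j50 → |·| = √(100²+50²) = √12500 ≈ 111.8, ∠ = arctan(50/100) ≈ 26.57°
pole (s+522): 522 + j50 → |·| = √(522²+50²) = √274984 ≈ 524.39, ∠ = arctan(50/522) ≈ 5.47°
|G| = 1 · 25124 / 58627 ≈ 0.42854
Gain = 20 log₁₀(0.42854) ≈ -7.36 dB
∠G = 95.71° − 32.04° = 63.67°

At s = jω = j100:
zero (s+500): 500 + j100 → |·| = √(500²+100²) = √260000 ≈ 509.9, ∠ = arctan(100/500) ≈ 11.31°
zero at origin: s = j100 → |·| = 100, ∠ = 90.00°
pole (s+100): 100 + j100 → |·| = √(100²+100²) = √20000 ≈ 141.42, ∠ = arctan(100/100) ≈ 45.00°
pole (s+522): 522 + j100 → |·| = √(522²+100²) = √282484 ≈ 531.49, ∠ = arctan(100/522) ≈ 10.84°
|G| = 1 · 50990 / 75163 ≈ 0.67839
Gain = 20 log₁₀(0.67839) ≈ -3.37 dB
∠G = 101.31° − 55.84° = 45.47°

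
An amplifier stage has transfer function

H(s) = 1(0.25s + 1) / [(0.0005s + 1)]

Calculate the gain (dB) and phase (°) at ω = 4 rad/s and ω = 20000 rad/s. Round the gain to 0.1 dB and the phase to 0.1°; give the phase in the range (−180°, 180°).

ω = 4: 3.0 dB, 44.9°; ω = 20000: 53.9 dB, 5.7°

At ω = 4 rad/s:
zero (1 + j4·0.25) = 1 + j1 → |·| ≈ 1.4142, ∠ ≈ 45.00°
pole (1 + j4·0.0005) = 1 + j0.002 → |·| ≈ 1, ∠ ≈ 0.11°
|H| = 1 · 1.4142 / (1) ≈ 1.4142
Gain = 20 log₁₀(1.4142) ≈ 3.01 dB
∠H = (45.00°) − (0.11°) = 44.89°

At ω = 20000 rad/s:
zero (1 + j20000·0.25) = 1 + j5000 → |·| ≈ 5000, ∠ ≈ 89.99°
pole (1 + j20000·0.0005) = 1 + j10 → |·| ≈ 10.05, ∠ ≈ 84.29°
|H| = 1 · 5000 / (10.05) ≈ 497.51
Gain = 20 log₁₀(497.51) ≈ 53.94 dB
∠H = (89.99°) − (84.29°) = 5.70°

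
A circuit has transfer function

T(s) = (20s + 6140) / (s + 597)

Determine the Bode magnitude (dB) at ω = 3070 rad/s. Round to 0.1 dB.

Substitute s = j3070:
Numerator: 20(j3070) + 6140 = 6140 + j61400
Denominator: (j3070) + 597 = 597 + j3070
|N| = √(6140² + 61400²) ≈ 61706, ∠N ≈ 84.29°
|D| = √(597² + 3070²) ≈ 3127.5, ∠D ≈ 79.00°
|T| = 61706 / 3127.5 ≈ 19.73
Gain = 20 log₁₀(19.73) ≈ 25.90 dB

25.9 dB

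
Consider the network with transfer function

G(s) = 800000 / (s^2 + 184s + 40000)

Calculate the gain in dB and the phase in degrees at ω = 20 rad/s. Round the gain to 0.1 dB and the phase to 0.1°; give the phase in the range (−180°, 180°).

26.1 dB, -5.3°

At s = jω = j20:
quadratic: (j20)² + 184·j20 + 40000 = 39600 + j3680 → |·| ≈ 39771, ∠ ≈ 5.31°
|G| = 800000 / 39771 ≈ 20.115
Gain = 20 log₁₀(20.115) ≈ 26.07 dB
∠G = 0.00° − 5.31° = -5.31°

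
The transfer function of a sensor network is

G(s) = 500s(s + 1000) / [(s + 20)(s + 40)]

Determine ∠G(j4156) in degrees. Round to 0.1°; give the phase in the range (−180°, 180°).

At s = jω = j4156:
zero (s+1000): 1000 + j4156 → |·| = √(1000²+4156²) = √18272336 ≈ 4274.6, ∠ = arctan(4156/1000) ≈ 76.47°
zero at origin: s = j4156 → |·| = 4156, ∠ = 90.00°
pole (s+20): 20 + j4156 → |·| = √(20²+4156²) = √17272736 ≈ 4156, ∠ = arctan(4156/20) ≈ 89.72°
pole (s+40): 40 + j4156 → |·| = √(40²+4156²) = √17273936 ≈ 4156.2, ∠ = arctan(4156/40) ≈ 89.45°
∠G = 166.47° − 179.17° = -12.70°

-12.7°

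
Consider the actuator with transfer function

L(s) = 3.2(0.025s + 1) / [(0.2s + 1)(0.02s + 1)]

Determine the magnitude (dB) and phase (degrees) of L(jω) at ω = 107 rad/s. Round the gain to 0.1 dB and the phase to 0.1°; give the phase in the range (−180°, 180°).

-14.9 dB, -82.8°

At ω = 107 rad/s:
zero (1 + j107·0.025) = 1 + j2.675 → |·| ≈ 2.8558, ∠ ≈ 69.50°
pole (1 + j107·0.2) = 1 + j21.4 → |·| ≈ 21.423, ∠ ≈ 87.32°
pole (1 + j107·0.02) = 1 + j2.14 → |·| ≈ 2.3621, ∠ ≈ 64.95°
|L| = 3.2 · 2.8558 / (21.423 · 2.3621) ≈ 0.18059
Gain = 20 log₁₀(0.18059) ≈ -14.87 dB
∠L = (69.50°) − (87.32° + 64.95°) = -82.77°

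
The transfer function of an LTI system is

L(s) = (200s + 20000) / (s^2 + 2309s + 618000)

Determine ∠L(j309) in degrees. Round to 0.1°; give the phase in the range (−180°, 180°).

18.3°

Substitute s = j309:
Numerator: 200(j309) + 20000 = 20000 + j61800
Denominator: (j309)^2 + 2309(j309) + 618000 = 522519 + j713481
|N| = √(20000² + 61800²) ≈ 64956, ∠N ≈ 72.07°
|D| = √(522519² + 713481²) ≈ 8.8435e+05, ∠D ≈ 53.78°
∠L = 72.07° − 53.78° = 18.29°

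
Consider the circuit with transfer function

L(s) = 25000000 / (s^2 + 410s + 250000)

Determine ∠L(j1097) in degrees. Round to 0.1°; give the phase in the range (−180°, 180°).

At s = jω = j1097:
quadratic: (j1097)² + 410·j1097 + 250000 = -953409 + j449770 → |·| ≈ 1.0542e+06, ∠ ≈ 154.74°
∠L = 0.00° − 154.74° = -154.74°

-154.7°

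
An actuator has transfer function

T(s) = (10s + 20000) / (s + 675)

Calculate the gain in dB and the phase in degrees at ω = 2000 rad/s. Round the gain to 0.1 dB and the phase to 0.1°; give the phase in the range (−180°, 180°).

Substitute s = j2000:
Numerator: 10(j2000) + 20000 = 20000 + j20000
Denominator: (j2000) + 675 = 675 + j2000
|N| = √(20000² + 20000²) ≈ 28284, ∠N ≈ 45.00°
|D| = √(675² + 2000²) ≈ 2110.8, ∠D ≈ 71.35°
|T| = 28284 / 2110.8 ≈ 13.4
Gain = 20 log₁₀(13.4) ≈ 22.54 dB
∠T = 45.00° − 71.35° = -26.35°

22.5 dB, -26.4°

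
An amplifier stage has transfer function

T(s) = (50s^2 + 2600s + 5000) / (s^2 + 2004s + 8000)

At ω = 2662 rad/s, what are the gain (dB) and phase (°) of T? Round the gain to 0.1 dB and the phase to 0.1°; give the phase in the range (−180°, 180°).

32.0 dB, 35.9°

Substitute s = j2662:
Numerator: 50(j2662)^2 + 2600(j2662) + 5000 = -354307200 + j6921200
Denominator: (j2662)^2 + 2004(j2662) + 8000 = -7078244 + j5334648
|N| = √(354307200² + 6921200²) ≈ 3.5437e+08, ∠N ≈ 178.88°
|D| = √(7078244² + 5334648²) ≈ 8.8634e+06, ∠D ≈ 143.00°
|T| = 3.5437e+08 / 8.8634e+06 ≈ 39.981
Gain = 20 log₁₀(39.981) ≈ 32.04 dB
∠T = 178.88° − 143.00° = 35.88°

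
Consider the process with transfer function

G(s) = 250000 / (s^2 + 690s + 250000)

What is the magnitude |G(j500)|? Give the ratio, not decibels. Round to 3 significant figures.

0.725

At s = jω = j500:
quadratic: (j500)² + 690·j500 + 250000 = 0 + j345000 → |·| ≈ 3.45e+05, ∠ ≈ 90.00°
|G| = 250000 / 3.45e+05 ≈ 0.72464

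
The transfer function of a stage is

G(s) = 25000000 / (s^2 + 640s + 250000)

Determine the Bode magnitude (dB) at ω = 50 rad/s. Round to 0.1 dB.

40.0 dB

At s = jω = j50:
quadratic: (j50)² + 640·j50 + 250000 = 247500 + j32000 → |·| ≈ 2.4956e+05, ∠ ≈ 7.37°
|G| = 25000000 / 2.4956e+05 ≈ 100.18
Gain = 20 log₁₀(100.18) ≈ 40.02 dB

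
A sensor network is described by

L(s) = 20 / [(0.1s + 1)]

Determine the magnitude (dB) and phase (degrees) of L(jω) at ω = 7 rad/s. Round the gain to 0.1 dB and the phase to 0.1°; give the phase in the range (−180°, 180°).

24.3 dB, -35.0°

At ω = 7 rad/s:
pole (1 + j7·0.1) = 1 + j0.7 → |·| ≈ 1.2207, ∠ ≈ 34.99°
|L| = 20 · 1 / (1.2207) ≈ 16.384
Gain = 20 log₁₀(16.384) ≈ 24.29 dB
∠L = (0°) − (34.99°) = -34.99°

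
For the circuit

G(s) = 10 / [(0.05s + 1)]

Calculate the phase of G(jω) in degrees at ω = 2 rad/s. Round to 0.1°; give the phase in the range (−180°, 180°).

-5.7°

At ω = 2 rad/s:
pole (1 + j2·0.05) = 1 + j0.1 → |·| ≈ 1.005, ∠ ≈ 5.71°
∠G = (0°) − (5.71°) = -5.71°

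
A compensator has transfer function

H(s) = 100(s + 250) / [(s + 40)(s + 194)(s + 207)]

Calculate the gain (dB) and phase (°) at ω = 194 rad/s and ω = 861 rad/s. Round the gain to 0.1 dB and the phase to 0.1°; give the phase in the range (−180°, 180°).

ω = 194: -53.8 dB, -128.7°; ω = 861: -77.5 dB, -167.3°

At s = jω = j194:
zero (s+250): 250 + j194 → |·| = √(250²+194²) = √100136 ≈ 316.44, ∠ = arctan(194/250) ≈ 37.81°
pole (s+40): 40 + j194 → |·| = √(40²+194²) = √39236 ≈ 198.08, ∠ = arctan(194/40) ≈ 78.35°
pole (s+194): 194 + j194 → |·| = √(194²+194²) = √75272 ≈ 274.36, ∠ = arctan(194/194) ≈ 45.00°
pole (s+207): 207 + j194 → |·| = √(207²+194²) = √80485 ≈ 283.7, ∠ = arctan(194/207) ≈ 43.14°
|H| = 100 · 316.44 / 1.5418e+07 ≈ 0.0020524
Gain = 20 log₁₀(0.0020524) ≈ -53.75 dB
∠H = 37.81° − 166.49° = -128.68°

At s = jω = j861:
zero (s+250): 250 + j861 → |·| = √(250²+861²) = √803821 ≈ 896.56, ∠ = arctan(861/250) ≈ 73.81°
pole (s+40): 40 + j861 → |·| = √(40²+861²) = √742921 ≈ 861.93, ∠ = arctan(861/40) ≈ 87.34°
pole (s+194): 194 + j861 → |·| = √(194²+861²) = √778957 ≈ 882.59, ∠ = arctan(861/194) ≈ 77.30°
pole (s+207): 207 + j861 → |·| = √(207²+861²) = √784170 ≈ 885.53, ∠ = arctan(861/207) ≈ 76.48°
|H| = 100 · 896.56 / 6.7365e+08 ≈ 0.00013309
Gain = 20 log₁₀(0.00013309) ≈ -77.52 dB
∠H = 73.81° − 241.12° = -167.31°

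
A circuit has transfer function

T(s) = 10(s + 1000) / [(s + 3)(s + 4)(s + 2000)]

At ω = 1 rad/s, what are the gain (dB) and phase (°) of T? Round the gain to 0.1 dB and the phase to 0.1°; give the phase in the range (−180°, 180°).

At s = jω = j1:
zero (s+1000): 1000 + j1 → |·| = √(1000²+1²) = √1000001 ≈ 1000, ∠ = arctan(1/1000) ≈ 0.06°
pole (s+3): 3 + j1 → |·| = √(3²+1²) = √10 ≈ 3.1623, ∠ = arctan(1/3) ≈ 18.43°
pole (s+4): 4 + j1 → |·| = √(4²+1²) = √17 ≈ 4.1231, ∠ = arctan(1/4) ≈ 14.04°
pole (s+2000): 2000 + j1 → |·| = √(2000²+1²) = √4000001 ≈ 2000, ∠ = arctan(1/2000) ≈ 0.03°
|T| = 10 · 1000 / 26077 ≈ 0.38348
Gain = 20 log₁₀(0.38348) ≈ -8.33 dB
∠T = 0.06° − 32.50° = -32.44°

-8.3 dB, -32.4°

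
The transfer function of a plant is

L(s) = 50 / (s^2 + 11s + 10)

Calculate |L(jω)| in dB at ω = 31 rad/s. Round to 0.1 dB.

Substitute s = j31:
Numerator: 50 = 50 + j0
Denominator: (j31)^2 + 11(j31) + 10 = -951 + j341
|N| = √(50² + 0²) ≈ 50, ∠N ≈ 0.00°
|D| = √(951² + 341²) ≈ 1010.3, ∠D ≈ 160.27°
|L| = 50 / 1010.3 ≈ 0.04949
Gain = 20 log₁₀(0.04949) ≈ -26.11 dB

-26.1 dB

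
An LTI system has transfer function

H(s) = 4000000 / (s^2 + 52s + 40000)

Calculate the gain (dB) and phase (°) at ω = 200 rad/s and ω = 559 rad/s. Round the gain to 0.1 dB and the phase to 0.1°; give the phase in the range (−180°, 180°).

ω = 200: 51.7 dB, -90.0°; ω = 559: 23.3 dB, -173.9°

At s = jω = j200:
quadratic: (j200)² + 52·j200 + 40000 = 0 + j10400 → |·| ≈ 10400, ∠ ≈ 90.00°
|H| = 4000000 / 10400 ≈ 384.62
Gain = 20 log₁₀(384.62) ≈ 51.70 dB
∠H = 0.00° − 90.00° = -90.00°

At s = jω = j559:
quadratic: (j559)² + 52·j559 + 40000 = -272481 + j29068 → |·| ≈ 2.7403e+05, ∠ ≈ 173.91°
|H| = 4000000 / 2.7403e+05 ≈ 14.597
Gain = 20 log₁₀(14.597) ≈ 23.29 dB
∠H = 0.00° − 173.91° = -173.91°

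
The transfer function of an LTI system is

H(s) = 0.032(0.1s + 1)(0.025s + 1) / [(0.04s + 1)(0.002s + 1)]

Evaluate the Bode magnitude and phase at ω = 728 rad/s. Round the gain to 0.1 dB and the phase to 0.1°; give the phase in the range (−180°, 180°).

-1.7 dB, 32.5°

At ω = 728 rad/s:
zero (1 + j728·0.1) = 1 + j72.8 → |·| ≈ 72.807, ∠ ≈ 89.21°
zero (1 + j728·0.025) = 1 + j18.2 → |·| ≈ 18.227, ∠ ≈ 86.86°
pole (1 + j728·0.04) = 1 + j29.12 → |·| ≈ 29.137, ∠ ≈ 88.03°
pole (1 + j728·0.002) = 1 + j1.456 → |·| ≈ 1.7663, ∠ ≈ 55.52°
|H| = 0.032 · 72.807 · 18.227 / (29.137 · 1.7663) ≈ 0.82514
Gain = 20 log₁₀(0.82514) ≈ -1.67 dB
∠H = (89.21° + 86.86°) − (88.03° + 55.52°) = 32.52°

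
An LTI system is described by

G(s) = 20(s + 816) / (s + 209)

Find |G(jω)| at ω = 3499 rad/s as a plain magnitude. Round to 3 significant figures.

At s = jω = j3499:
zero (s+816): 816 + j3499 → |·| = √(816²+3499²) = √12908857 ≈ 3592.9, ∠ = arctan(3499/816) ≈ 76.87°
pole (s+209): 209 + j3499 → |·| = √(209²+3499²) = √12286682 ≈ 3505.2, ∠ = arctan(3499/209) ≈ 86.58°
|G| = 20 · 3592.9 / 3505.2 ≈ 20.5

20.5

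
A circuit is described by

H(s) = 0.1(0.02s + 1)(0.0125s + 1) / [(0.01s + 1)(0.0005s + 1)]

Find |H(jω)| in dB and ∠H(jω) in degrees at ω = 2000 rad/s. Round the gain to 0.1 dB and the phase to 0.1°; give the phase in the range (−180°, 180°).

11.0 dB, 44.1°

At ω = 2000 rad/s:
zero (1 + j2000·0.02) = 1 + j40 → |·| ≈ 40.012, ∠ ≈ 88.57°
zero (1 + j2000·0.0125) = 1 + j25 → |·| ≈ 25.02, ∠ ≈ 87.71°
pole (1 + j2000·0.01) = 1 + j20 → |·| ≈ 20.025, ∠ ≈ 87.14°
pole (1 + j2000·0.0005) = 1 + j1 → |·| ≈ 1.4142, ∠ ≈ 45.00°
|H| = 0.1 · 40.012 · 25.02 / (20.025 · 1.4142) ≈ 3.535
Gain = 20 log₁₀(3.535) ≈ 10.97 dB
∠H = (88.57° + 87.71°) − (87.14° + 45.00°) = 44.14°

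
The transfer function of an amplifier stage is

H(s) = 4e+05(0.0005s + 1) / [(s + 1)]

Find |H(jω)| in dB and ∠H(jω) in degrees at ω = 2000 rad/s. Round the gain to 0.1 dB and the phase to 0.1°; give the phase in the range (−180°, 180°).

At ω = 2000 rad/s:
zero (1 + j2000·0.0005) = 1 + j1 → |·| ≈ 1.4142, ∠ ≈ 45.00°
pole (1 + j2000·1) = 1 + j2000 → |·| ≈ 2000, ∠ ≈ 89.97°
|H| = 4e+05 · 1.4142 / (2000) ≈ 282.84
Gain = 20 log₁₀(282.84) ≈ 49.03 dB
∠H = (45.00°) − (89.97°) = -44.97°

49.0 dB, -45.0°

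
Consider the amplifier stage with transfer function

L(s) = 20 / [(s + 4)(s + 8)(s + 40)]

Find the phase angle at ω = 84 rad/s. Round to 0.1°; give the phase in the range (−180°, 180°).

At s = jω = j84:
pole (s+4): 4 + j84 → |·| = √(4²+84²) = √7072 ≈ 84.095, ∠ = arctan(84/4) ≈ 87.27°
pole (s+8): 8 + j84 → |·| = √(8²+84²) = √7120 ≈ 84.38, ∠ = arctan(84/8) ≈ 84.56°
pole (s+40): 40 + j84 → |·| = √(40²+84²) = √8656 ≈ 93.038, ∠ = arctan(84/40) ≈ 64.54°
∠L = 0.00° − 236.37° = -236.37° ≡ 123.63° (principal value)

123.6°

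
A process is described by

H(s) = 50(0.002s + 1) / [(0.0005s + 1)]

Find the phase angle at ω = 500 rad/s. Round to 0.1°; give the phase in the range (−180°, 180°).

At ω = 500 rad/s:
zero (1 + j500·0.002) = 1 + j1 → |·| ≈ 1.4142, ∠ ≈ 45.00°
pole (1 + j500·0.0005) = 1 + j0.25 → |·| ≈ 1.0308, ∠ ≈ 14.04°
∠H = (45.00°) − (14.04°) = 30.96°

31.0°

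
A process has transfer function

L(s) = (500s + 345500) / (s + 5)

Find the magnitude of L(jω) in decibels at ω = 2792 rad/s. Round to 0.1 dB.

Substitute s = j2792:
Numerator: 500(j2792) + 345500 = 345500 + j1396000
Denominator: (j2792) + 5 = 5 + j2792
|N| = √(345500² + 1396000²) ≈ 1.4381e+06, ∠N ≈ 76.10°
|D| = √(5² + 2792²) ≈ 2792, ∠D ≈ 89.90°
|L| = 1.4381e+06 / 2792 ≈ 515.08
Gain = 20 log₁₀(515.08) ≈ 54.24 dB

54.2 dB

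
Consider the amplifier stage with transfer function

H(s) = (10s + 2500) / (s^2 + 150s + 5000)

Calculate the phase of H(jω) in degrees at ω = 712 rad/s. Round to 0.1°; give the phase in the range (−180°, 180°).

Substitute s = j712:
Numerator: 10(j712) + 2500 = 2500 + j7120
Denominator: (j712)^2 + 150(j712) + 5000 = -501944 + j106800
|N| = √(2500² + 7120²) ≈ 7546.2, ∠N ≈ 70.65°
|D| = √(501944² + 106800²) ≈ 5.1318e+05, ∠D ≈ 167.99°
∠H = 70.65° − 167.99° = -97.34°

-97.3°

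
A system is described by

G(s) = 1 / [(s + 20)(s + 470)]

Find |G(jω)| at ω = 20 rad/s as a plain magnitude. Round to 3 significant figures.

At s = jω = j20:
pole (s+20): 20 + j20 → |·| = √(20²+20²) = √800 ≈ 28.284, ∠ = arctan(20/20) ≈ 45.00°
pole (s+470): 470 + j20 → |·| = √(470²+20²) = √221300 ≈ 470.43, ∠ = arctan(20/470) ≈ 2.44°
|G| = 1 / 13306 ≈ 7.5154e-05

7.52e-05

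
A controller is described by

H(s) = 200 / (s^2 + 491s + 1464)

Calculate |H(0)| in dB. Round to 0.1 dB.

H(0) = 200 / 1464 ≈ 0.13661
20 log₁₀(0.13661) ≈ -17.29 dB

-17.3 dB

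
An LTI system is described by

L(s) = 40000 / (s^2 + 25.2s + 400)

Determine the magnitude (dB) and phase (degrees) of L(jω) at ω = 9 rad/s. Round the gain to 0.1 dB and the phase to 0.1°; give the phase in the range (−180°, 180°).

At s = jω = j9:
quadratic: (j9)² + 25.2·j9 + 400 = 319 + j226.8 → |·| ≈ 391.41, ∠ ≈ 35.41°
|L| = 40000 / 391.41 ≈ 102.19
Gain = 20 log₁₀(102.19) ≈ 40.19 dB
∠L = 0.00° − 35.41° = -35.41°

40.2 dB, -35.4°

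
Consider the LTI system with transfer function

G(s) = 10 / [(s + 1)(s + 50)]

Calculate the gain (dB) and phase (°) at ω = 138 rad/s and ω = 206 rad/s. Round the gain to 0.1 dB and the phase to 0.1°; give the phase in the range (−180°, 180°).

At s = jω = j138:
pole (s+1): 1 + j138 → |·| = √(1²+138²) = √19045 ≈ 138, ∠ = arctan(138/1) ≈ 89.58°
pole (s+50): 50 + j138 → |·| = √(50²+138²) = √21544 ≈ 146.78, ∠ = arctan(138/50) ≈ 70.08°
|G| = 10 / 20256 ≈ 0.00049368
Gain = 20 log₁₀(0.00049368) ≈ -66.13 dB
∠G = 0.00° − 159.66° = -159.66°

At s = jω = j206:
pole (s+1): 1 + j206 → |·| = √(1²+206²) = √42437 ≈ 206, ∠ = arctan(206/1) ≈ 89.72°
pole (s+50): 50 + j206 → |·| = √(50²+206²) = √44936 ≈ 211.98, ∠ = arctan(206/50) ≈ 76.36°
|G| = 10 / 43668 ≈ 0.000229
Gain = 20 log₁₀(0.000229) ≈ -72.80 dB
∠G = 0.00° − 166.08° = -166.08°

ω = 138: -66.1 dB, -159.7°; ω = 206: -72.8 dB, -166.1°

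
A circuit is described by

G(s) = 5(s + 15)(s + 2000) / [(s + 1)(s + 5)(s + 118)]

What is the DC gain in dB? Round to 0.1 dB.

48.1 dB

G(0) = 5·15·2000 / (1·5·118) ≈ 254.24
20 log₁₀(254.24) ≈ 48.10 dB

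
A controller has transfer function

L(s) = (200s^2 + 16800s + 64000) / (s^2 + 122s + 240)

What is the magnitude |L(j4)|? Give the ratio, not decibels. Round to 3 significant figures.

169

Substitute s = j4:
Numerator: 200(j4)^2 + 16800(j4) + 64000 = 60800 + j67200
Denominator: (j4)^2 + 122(j4) + 240 = 224 + j488
|N| = √(60800² + 67200²) ≈ 90623, ∠N ≈ 47.86°
|D| = √(224² + 488²) ≈ 536.95, ∠D ≈ 65.34°
|L| = 90623 / 536.95 ≈ 168.77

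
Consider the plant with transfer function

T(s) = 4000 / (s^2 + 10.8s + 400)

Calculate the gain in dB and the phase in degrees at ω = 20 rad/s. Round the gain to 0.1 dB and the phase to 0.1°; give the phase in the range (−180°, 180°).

At s = jω = j20:
quadratic: (j20)² + 10.8·j20 + 400 = 0 + j216 → |·| ≈ 216, ∠ ≈ 90.00°
|T| = 4000 / 216 ≈ 18.519
Gain = 20 log₁₀(18.519) ≈ 25.35 dB
∠T = 0.00° − 90.00° = -90.00°

25.4 dB, -90.0°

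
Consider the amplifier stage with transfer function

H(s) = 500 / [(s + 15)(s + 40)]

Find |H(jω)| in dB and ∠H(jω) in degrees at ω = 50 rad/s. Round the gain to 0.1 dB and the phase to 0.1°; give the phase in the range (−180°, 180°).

-16.5 dB, -124.6°

At s = jω = j50:
pole (s+15): 15 + j50 → |·| = √(15²+50²) = √2725 ≈ 52.202, ∠ = arctan(50/15) ≈ 73.30°
pole (s+40): 40 + j50 → |·| = √(40²+50²) = √4100 ≈ 64.031, ∠ = arctan(50/40) ≈ 51.34°
|H| = 500 / 3342.5 ≈ 0.14959
Gain = 20 log₁₀(0.14959) ≈ -16.50 dB
∠H = 0.00° − 124.64° = -124.64°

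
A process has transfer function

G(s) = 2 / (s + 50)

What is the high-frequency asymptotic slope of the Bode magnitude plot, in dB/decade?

Each pole contributes −20 dB/decade at high frequency; each zero contributes +20 dB/decade.
Net: 0 zero(s) − 1 pole(s) → -20 dB/decade.

-20 dB/decade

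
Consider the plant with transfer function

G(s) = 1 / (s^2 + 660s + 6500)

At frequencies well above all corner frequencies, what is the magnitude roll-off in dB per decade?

Each pole contributes −20 dB/decade at high frequency; each zero contributes +20 dB/decade.
Net: 0 zero(s) − 2 pole(s) → -40 dB/decade.

-40 dB/decade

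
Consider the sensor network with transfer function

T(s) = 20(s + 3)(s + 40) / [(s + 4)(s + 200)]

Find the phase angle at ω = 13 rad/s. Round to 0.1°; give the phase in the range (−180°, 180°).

At s = jω = j13:
zero (s+3): 3 + j13 → |·| = √(3²+13²) = √178 ≈ 13.342, ∠ = arctan(13/3) ≈ 77.01°
zero (s+40): 40 + j13 → |·| = √(40²+13²) = √1769 ≈ 42.059, ∠ = arctan(13/40) ≈ 18.00°
pole (s+4): 4 + j13 → |·| = √(4²+13²) = √185 ≈ 13.601, ∠ = arctan(13/4) ≈ 72.90°
pole (s+200): 200 + j13 → |·| = √(200²+13²) = √40169 ≈ 200.42, ∠ = arctan(13/200) ≈ 3.72°
∠T = 95.01° − 76.62° = 18.39°

18.4°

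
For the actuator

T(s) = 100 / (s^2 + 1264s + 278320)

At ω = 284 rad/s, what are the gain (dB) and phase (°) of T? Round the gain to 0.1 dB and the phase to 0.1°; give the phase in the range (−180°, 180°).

-72.3 dB, -61.2°

Substitute s = j284:
Numerator: 100 = 100 + j0
Denominator: (j284)^2 + 1264(j284) + 278320 = 197664 + j358976
|N| = √(100² + 0²) ≈ 100, ∠N ≈ 0.00°
|D| = √(197664² + 358976²) ≈ 4.098e+05, ∠D ≈ 61.16°
|T| = 100 / 4.098e+05 ≈ 0.00024402
Gain = 20 log₁₀(0.00024402) ≈ -72.25 dB
∠T = 0.00° − 61.16° = -61.16°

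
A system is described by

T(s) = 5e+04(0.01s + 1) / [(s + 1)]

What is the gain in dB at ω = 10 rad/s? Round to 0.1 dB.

74.0 dB

At ω = 10 rad/s:
zero (1 + j10·0.01) = 1 + j0.1 → |·| ≈ 1.005, ∠ ≈ 5.71°
pole (1 + j10·1) = 1 + j10 → |·| ≈ 10.05, ∠ ≈ 84.29°
|T| = 5e+04 · 1.005 / (10.05) ≈ 5000
Gain = 20 log₁₀(5000) ≈ 73.98 dB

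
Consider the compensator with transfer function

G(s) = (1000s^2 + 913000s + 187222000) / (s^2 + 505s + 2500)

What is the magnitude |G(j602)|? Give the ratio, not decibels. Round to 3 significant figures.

Substitute s = j602:
Numerator: 1000(j602)^2 + 913000(j602) + 187222000 = -175182000 + j549626000
Denominator: (j602)^2 + 505(j602) + 2500 = -359904 + j304010
|N| = √(175182000² + 549626000²) ≈ 5.7687e+08, ∠N ≈ 107.68°
|D| = √(359904² + 304010²) ≈ 4.7112e+05, ∠D ≈ 139.81°
|G| = 5.7687e+08 / 4.7112e+05 ≈ 1224.5

1.22e+03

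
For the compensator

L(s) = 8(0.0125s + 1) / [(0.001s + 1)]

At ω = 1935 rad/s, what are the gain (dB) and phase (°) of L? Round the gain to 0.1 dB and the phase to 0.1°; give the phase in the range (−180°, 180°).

At ω = 1935 rad/s:
zero (1 + j1935·0.0125) = 1 + j24.1875 → |·| ≈ 24.208, ∠ ≈ 87.63°
pole (1 + j1935·0.001) = 1 + j1.935 → |·| ≈ 2.1781, ∠ ≈ 62.67°
|L| = 8 · 24.208 / (2.1781) ≈ 88.914
Gain = 20 log₁₀(88.914) ≈ 38.98 dB
∠L = (87.63°) − (62.67°) = 24.96°

39.0 dB, 25.0°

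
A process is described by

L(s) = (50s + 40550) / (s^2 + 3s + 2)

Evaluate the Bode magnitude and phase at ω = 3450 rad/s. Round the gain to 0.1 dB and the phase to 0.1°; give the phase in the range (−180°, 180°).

Substitute s = j3450:
Numerator: 50(j3450) + 40550 = 40550 + j172500
Denominator: (j3450)^2 + 3(j3450) + 2 = -11902498 + j10350
|N| = √(40550² + 172500²) ≈ 1.772e+05, ∠N ≈ 76.77°
|D| = √(11902498² + 10350²) ≈ 1.1903e+07, ∠D ≈ 179.95°
|L| = 1.772e+05 / 1.1903e+07 ≈ 0.014887
Gain = 20 log₁₀(0.014887) ≈ -36.54 dB
∠L = 76.77° − 179.95° = -103.18°

-36.5 dB, -103.2°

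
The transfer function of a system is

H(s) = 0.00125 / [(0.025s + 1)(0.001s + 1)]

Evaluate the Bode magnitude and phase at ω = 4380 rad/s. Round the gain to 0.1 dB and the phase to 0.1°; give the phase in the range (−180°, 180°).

-111.9 dB, -166.6°

At ω = 4380 rad/s:
pole (1 + j4380·0.025) = 1 + j109.5 → |·| ≈ 109.5, ∠ ≈ 89.48°
pole (1 + j4380·0.001) = 1 + j4.38 → |·| ≈ 4.4927, ∠ ≈ 77.14°
|H| = 0.00125 · 1 / (109.5 · 4.4927) ≈ 2.5409e-06
Gain = 20 log₁₀(2.5409e-06) ≈ -111.90 dB
∠H = (0°) − (89.48° + 77.14°) = -166.62°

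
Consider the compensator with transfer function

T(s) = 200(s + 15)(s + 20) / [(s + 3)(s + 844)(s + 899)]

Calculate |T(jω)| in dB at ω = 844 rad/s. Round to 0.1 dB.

-18.8 dB

At s = jω = j844:
zero (s+15): 15 + j844 → |·| = √(15²+844²) = √712561 ≈ 844.13, ∠ = arctan(844/15) ≈ 88.98°
zero (s+20): 20 + j844 → |·| = √(20²+844²) = √712736 ≈ 844.24, ∠ = arctan(844/20) ≈ 88.64°
pole (s+3): 3 + j844 → |·| = √(3²+844²) = √712345 ≈ 844.01, ∠ = arctan(844/3) ≈ 89.80°
pole (s+844): 844 + j844 → |·| = √(844²+844²) = √1424672 ≈ 1193.6, ∠ = arctan(844/844) ≈ 45.00°
pole (s+899): 899 + j844 → |·| = √(899²+844²) = √1520537 ≈ 1233.1, ∠ = arctan(844/899) ≈ 43.19°
|T| = 200 · 7.1265e+05 / 1.2422e+09 ≈ 0.11474
Gain = 20 log₁₀(0.11474) ≈ -18.81 dB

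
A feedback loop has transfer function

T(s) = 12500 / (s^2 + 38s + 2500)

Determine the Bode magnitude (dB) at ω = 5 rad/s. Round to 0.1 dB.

14.0 dB

At s = jω = j5:
quadratic: (j5)² + 38·j5 + 2500 = 2475 + j190 → |·| ≈ 2482.3, ∠ ≈ 4.39°
|T| = 12500 / 2482.3 ≈ 5.0357
Gain = 20 log₁₀(5.0357) ≈ 14.04 dB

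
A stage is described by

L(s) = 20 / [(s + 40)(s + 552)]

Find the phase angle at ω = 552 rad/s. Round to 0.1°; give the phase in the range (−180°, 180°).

-130.9°

At s = jω = j552:
pole (s+40): 40 + j552 → |·| = √(40²+552²) = √306304 ≈ 553.45, ∠ = arctan(552/40) ≈ 85.86°
pole (s+552): 552 + j552 → |·| = √(552²+552²) = √609408 ≈ 780.65, ∠ = arctan(552/552) ≈ 45.00°
∠L = 0.00° − 130.86° = -130.86°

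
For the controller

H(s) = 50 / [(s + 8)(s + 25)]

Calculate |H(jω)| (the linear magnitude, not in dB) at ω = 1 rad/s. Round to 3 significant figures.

0.248

At s = jω = j1:
pole (s+8): 8 + j1 → |·| = √(8²+1²) = √65 ≈ 8.0623, ∠ = arctan(1/8) ≈ 7.13°
pole (s+25): 25 + j1 → |·| = √(25²+1²) = √626 ≈ 25.02, ∠ = arctan(1/25) ≈ 2.29°
|H| = 50 / 201.72 ≈ 0.24787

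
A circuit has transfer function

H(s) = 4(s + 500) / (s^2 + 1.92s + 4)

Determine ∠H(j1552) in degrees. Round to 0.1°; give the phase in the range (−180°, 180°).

At s = jω = j1552:
zero (s+500): 500 + j1552 → |·| = √(500²+1552²) = √2658704 ≈ 1630.6, ∠ = arctan(1552/500) ≈ 72.14°
quadratic: (j1552)² + 1.92·j1552 + 4 = -2408700 + j2979.84 → |·| ≈ 2.4087e+06, ∠ ≈ 179.93°
∠H = 72.14° − 179.93° = -107.79°

-107.8°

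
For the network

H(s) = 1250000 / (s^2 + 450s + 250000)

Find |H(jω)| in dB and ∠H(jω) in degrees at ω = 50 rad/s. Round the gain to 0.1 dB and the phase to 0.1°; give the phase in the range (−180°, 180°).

At s = jω = j50:
quadratic: (j50)² + 450·j50 + 250000 = 247500 + j22500 → |·| ≈ 2.4852e+05, ∠ ≈ 5.19°
|H| = 1250000 / 2.4852e+05 ≈ 5.0298
Gain = 20 log₁₀(5.0298) ≈ 14.03 dB
∠H = 0.00° − 5.19° = -5.19°

14.0 dB, -5.2°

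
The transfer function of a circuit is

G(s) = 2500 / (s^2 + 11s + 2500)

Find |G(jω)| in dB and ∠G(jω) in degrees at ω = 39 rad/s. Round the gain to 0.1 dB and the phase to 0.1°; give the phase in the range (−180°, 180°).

At s = jω = j39:
quadratic: (j39)² + 11·j39 + 2500 = 979 + j429 → |·| ≈ 1068.9, ∠ ≈ 23.66°
|G| = 2500 / 1068.9 ≈ 2.3389
Gain = 20 log₁₀(2.3389) ≈ 7.38 dB
∠G = 0.00° − 23.66° = -23.66°

7.4 dB, -23.7°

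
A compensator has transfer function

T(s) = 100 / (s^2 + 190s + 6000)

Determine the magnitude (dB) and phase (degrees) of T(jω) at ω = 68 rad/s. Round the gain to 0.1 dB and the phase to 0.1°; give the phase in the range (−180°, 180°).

-42.3 dB, -83.9°

Substitute s = j68:
Numerator: 100 = 100 + j0
Denominator: (j68)^2 + 190(j68) + 6000 = 1376 + j12920
|N| = √(100² + 0²) ≈ 100, ∠N ≈ 0.00°
|D| = √(1376² + 12920²) ≈ 12993, ∠D ≈ 83.92°
|T| = 100 / 12993 ≈ 0.0076965
Gain = 20 log₁₀(0.0076965) ≈ -42.27 dB
∠T = 0.00° − 83.92° = -83.92°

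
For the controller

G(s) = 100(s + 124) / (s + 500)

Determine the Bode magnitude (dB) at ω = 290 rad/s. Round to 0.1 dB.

At s = jω = j290:
zero (s+124): 124 + j290 → |·| = √(124²+290²) = √99476 ≈ 315.4, ∠ = arctan(290/124) ≈ 66.85°
pole (s+500): 500 + j290 → |·| = √(500²+290²) = √334100 ≈ 578.01, ∠ = arctan(290/500) ≈ 30.11°
|G| = 100 · 315.4 / 578.01 ≈ 54.567
Gain = 20 log₁₀(54.567) ≈ 34.74 dB

34.7 dB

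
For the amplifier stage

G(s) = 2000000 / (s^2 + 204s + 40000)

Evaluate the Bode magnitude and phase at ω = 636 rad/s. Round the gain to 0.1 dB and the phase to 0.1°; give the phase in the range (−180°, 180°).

At s = jω = j636:
quadratic: (j636)² + 204·j636 + 40000 = -364496 + j129744 → |·| ≈ 3.869e+05, ∠ ≈ 160.41°
|G| = 2000000 / 3.869e+05 ≈ 5.1693
Gain = 20 log₁₀(5.1693) ≈ 14.27 dB
∠G = 0.00° − 160.41° = -160.41°

14.3 dB, -160.4°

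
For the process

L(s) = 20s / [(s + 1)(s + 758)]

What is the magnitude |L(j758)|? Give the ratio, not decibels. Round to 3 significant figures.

At s = jω = j758:
zero at origin: s = j758 → |·| = 758, ∠ = 90.00°
pole (s+1): 1 + j758 → |·| = √(1²+758²) = √574565 ≈ 758, ∠ = arctan(758/1) ≈ 89.92°
pole (s+758): 758 + j758 → |·| = √(758²+758²) = √1149128 ≈ 1072, ∠ = arctan(758/758) ≈ 45.00°
|L| = 20 · 758 / 8.1258e+05 ≈ 0.018657

0.0187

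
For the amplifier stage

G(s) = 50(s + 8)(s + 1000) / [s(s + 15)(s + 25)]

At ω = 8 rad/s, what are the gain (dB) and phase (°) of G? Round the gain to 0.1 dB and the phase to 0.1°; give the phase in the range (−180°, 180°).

44.0 dB, -90.4°

At s = jω = j8:
zero (s+8): 8 + j8 → |·| = √(8²+8²) = √128 ≈ 11.314, ∠ = arctan(8/8) ≈ 45.00°
zero (s+1000): 1000 + j8 → |·| = √(1000²+8²) = √1000064 ≈ 1000, ∠ = arctan(8/1000) ≈ 0.46°
pole (s+15): 15 + j8 → |·| = √(15²+8²) = √289 ≈ 17, ∠ = arctan(8/15) ≈ 28.07°
pole (s+25): 25 + j8 → |·| = √(25²+8²) = √689 ≈ 26.249, ∠ = arctan(8/25) ≈ 17.74°
pole at origin: |s| = 8, ∠ = 90.00° (in denominator)
|G| = 50 · 11314 / 3569.9 ≈ 158.46
Gain = 20 log₁₀(158.46) ≈ 44.00 dB
∠G = 45.46° − 135.81° = -90.35°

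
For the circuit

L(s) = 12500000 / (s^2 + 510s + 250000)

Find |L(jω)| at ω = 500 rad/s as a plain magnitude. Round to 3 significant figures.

At s = jω = j500:
quadratic: (j500)² + 510·j500 + 250000 = 0 + j255000 → |·| ≈ 2.55e+05, ∠ ≈ 90.00°
|L| = 12500000 / 2.55e+05 ≈ 49.02

49.0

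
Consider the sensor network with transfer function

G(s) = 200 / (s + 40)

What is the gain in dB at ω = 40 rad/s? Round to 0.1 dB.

Substitute s = j40:
Numerator: 200 = 200 + j0
Denominator: (j40) + 40 = 40 + j40
|N| = √(200² + 0²) ≈ 200, ∠N ≈ 0.00°
|D| = √(40² + 40²) ≈ 56.569, ∠D ≈ 45.00°
|G| = 200 / 56.569 ≈ 3.5355
Gain = 20 log₁₀(3.5355) ≈ 10.97 dB

11.0 dB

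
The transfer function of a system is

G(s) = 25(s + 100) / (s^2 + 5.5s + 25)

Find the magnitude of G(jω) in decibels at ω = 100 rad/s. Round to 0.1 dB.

At s = jω = j100:
zero (s+100): 100 + j100 → |·| = √(100²+100²) = √20000 ≈ 141.42, ∠ = arctan(100/100) ≈ 45.00°
quadratic: (j100)² + 5.5·j100 + 25 = -9975 + j550 → |·| ≈ 9990.2, ∠ ≈ 176.84°
|G| = 25 · 141.42 / 9990.2 ≈ 0.3539
Gain = 20 log₁₀(0.3539) ≈ -9.02 dB

-9.0 dB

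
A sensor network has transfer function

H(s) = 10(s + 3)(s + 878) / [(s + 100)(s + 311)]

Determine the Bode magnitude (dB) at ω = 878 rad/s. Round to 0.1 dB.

22.4 dB

At s = jω = j878:
zero (s+3): 3 + j878 → |·| = √(3²+878²) = √770893 ≈ 878.01, ∠ = arctan(878/3) ≈ 89.80°
zero (s+878): 878 + j878 → |·| = √(878²+878²) = √1541768 ≈ 1241.7, ∠ = arctan(878/878) ≈ 45.00°
pole (s+100): 100 + j878 → |·| = √(100²+878²) = √780884 ≈ 883.68, ∠ = arctan(878/100) ≈ 83.50°
pole (s+311): 311 + j878 → |·| = √(311²+878²) = √867605 ≈ 931.45, ∠ = arctan(878/311) ≈ 70.50°
|H| = 10 · 1.0902e+06 / 8.231e+05 ≈ 13.245
Gain = 20 log₁₀(13.245) ≈ 22.44 dB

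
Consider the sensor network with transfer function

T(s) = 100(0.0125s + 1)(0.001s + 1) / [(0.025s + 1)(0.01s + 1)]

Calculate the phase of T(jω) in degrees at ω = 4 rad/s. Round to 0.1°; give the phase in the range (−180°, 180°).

At ω = 4 rad/s:
zero (1 + j4·0.0125) = 1 + j0.05 → |·| ≈ 1.0012, ∠ ≈ 2.86°
zero (1 + j4·0.001) = 1 + j0.004 → |·| ≈ 1, ∠ ≈ 0.23°
pole (1 + j4·0.025) = 1 + j0.1 → |·| ≈ 1.005, ∠ ≈ 5.71°
pole (1 + j4·0.01) = 1 + j0.04 → |·| ≈ 1.0008, ∠ ≈ 2.29°
∠T = (2.86° + 0.23°) − (5.71° + 2.29°) = -4.91°

-4.9°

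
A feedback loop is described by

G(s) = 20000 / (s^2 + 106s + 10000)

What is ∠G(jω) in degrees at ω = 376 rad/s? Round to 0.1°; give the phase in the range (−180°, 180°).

At s = jω = j376:
quadratic: (j376)² + 106·j376 + 10000 = -131376 + j39856 → |·| ≈ 1.3729e+05, ∠ ≈ 163.12°
∠G = 0.00° − 163.12° = -163.12°

-163.1°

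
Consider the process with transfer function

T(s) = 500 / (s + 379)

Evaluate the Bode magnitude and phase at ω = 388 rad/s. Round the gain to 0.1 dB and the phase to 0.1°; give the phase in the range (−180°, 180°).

Substitute s = j388:
Numerator: 500 = 500 + j0
Denominator: (j388) + 379 = 379 + j388
|N| = √(500² + 0²) ≈ 500, ∠N ≈ 0.00°
|D| = √(379² + 388²) ≈ 542.39, ∠D ≈ 45.67°
|T| = 500 / 542.39 ≈ 0.92185
Gain = 20 log₁₀(0.92185) ≈ -0.71 dB
∠T = 0.00° − 45.67° = -45.67°

-0.7 dB, -45.7°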